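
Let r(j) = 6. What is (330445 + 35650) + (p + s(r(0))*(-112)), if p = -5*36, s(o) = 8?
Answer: 365019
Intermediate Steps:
p = -180
(330445 + 35650) + (p + s(r(0))*(-112)) = (330445 + 35650) + (-180 + 8*(-112)) = 366095 + (-180 - 896) = 366095 - 1076 = 365019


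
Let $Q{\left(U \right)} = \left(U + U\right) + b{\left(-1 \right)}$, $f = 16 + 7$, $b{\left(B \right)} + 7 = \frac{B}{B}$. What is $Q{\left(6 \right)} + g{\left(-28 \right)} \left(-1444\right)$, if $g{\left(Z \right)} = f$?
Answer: $-33206$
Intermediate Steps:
$b{\left(B \right)} = -6$ ($b{\left(B \right)} = -7 + \frac{B}{B} = -7 + 1 = -6$)
$f = 23$
$g{\left(Z \right)} = 23$
$Q{\left(U \right)} = -6 + 2 U$ ($Q{\left(U \right)} = \left(U + U\right) - 6 = 2 U - 6 = -6 + 2 U$)
$Q{\left(6 \right)} + g{\left(-28 \right)} \left(-1444\right) = \left(-6 + 2 \cdot 6\right) + 23 \left(-1444\right) = \left(-6 + 12\right) - 33212 = 6 - 33212 = -33206$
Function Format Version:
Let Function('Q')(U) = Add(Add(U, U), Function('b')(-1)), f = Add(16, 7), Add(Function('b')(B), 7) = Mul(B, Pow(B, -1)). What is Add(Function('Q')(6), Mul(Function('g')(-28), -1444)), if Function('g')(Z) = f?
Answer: -33206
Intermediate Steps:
Function('b')(B) = -6 (Function('b')(B) = Add(-7, Mul(B, Pow(B, -1))) = Add(-7, 1) = -6)
f = 23
Function('g')(Z) = 23
Function('Q')(U) = Add(-6, Mul(2, U)) (Function('Q')(U) = Add(Add(U, U), -6) = Add(Mul(2, U), -6) = Add(-6, Mul(2, U)))
Add(Function('Q')(6), Mul(Function('g')(-28), -1444)) = Add(Add(-6, Mul(2, 6)), Mul(23, -1444)) = Add(Add(-6, 12), -33212) = Add(6, -33212) = -33206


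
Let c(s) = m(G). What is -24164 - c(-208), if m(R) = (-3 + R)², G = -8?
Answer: -24285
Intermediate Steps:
c(s) = 121 (c(s) = (-3 - 8)² = (-11)² = 121)
-24164 - c(-208) = -24164 - 1*121 = -24164 - 121 = -24285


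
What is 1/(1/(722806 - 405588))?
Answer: 317218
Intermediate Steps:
1/(1/(722806 - 405588)) = 1/(1/317218) = 317218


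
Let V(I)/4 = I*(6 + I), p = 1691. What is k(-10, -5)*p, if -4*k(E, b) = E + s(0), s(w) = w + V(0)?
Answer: 8455/2 ≈ 4227.5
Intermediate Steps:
V(I) = 4*I*(6 + I) (V(I) = 4*(I*(6 + I)) = 4*I*(6 + I))
s(w) = w (s(w) = w + 4*0*(6 + 0) = w + 4*0*6 = w + 0 = w)
k(E, b) = -E/4 (k(E, b) = -(E + 0)/4 = -E/4)
k(-10, -5)*p = -¼*(-10)*1691 = (5/2)*1691 = 8455/2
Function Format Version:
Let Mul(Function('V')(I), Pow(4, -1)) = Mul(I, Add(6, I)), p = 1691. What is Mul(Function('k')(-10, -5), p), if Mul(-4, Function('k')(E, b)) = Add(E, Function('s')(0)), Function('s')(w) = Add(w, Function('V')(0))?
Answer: Rational(8455, 2) ≈ 4227.5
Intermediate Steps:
Function('V')(I) = Mul(4, I, Add(6, I)) (Function('V')(I) = Mul(4, Mul(I, Add(6, I))) = Mul(4, I, Add(6, I)))
Function('s')(w) = w (Function('s')(w) = Add(w, Mul(4, 0, Add(6, 0))) = Add(w, Mul(4, 0, 6)) = Add(w, 0) = w)
Function('k')(E, b) = Mul(Rational(-1, 4), E) (Function('k')(E, b) = Mul(Rational(-1, 4), Add(E, 0)) = Mul(Rational(-1, 4), E))
Mul(Function('k')(-10, -5), p) = Mul(Mul(Rational(-1, 4), -10), 1691) = Mul(Rational(5, 2), 1691) = Rational(8455, 2)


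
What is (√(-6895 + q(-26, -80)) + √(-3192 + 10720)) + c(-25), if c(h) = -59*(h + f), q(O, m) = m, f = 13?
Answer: 708 + 2*√1882 + 15*I*√31 ≈ 794.76 + 83.516*I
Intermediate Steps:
c(h) = -767 - 59*h (c(h) = -59*(h + 13) = -59*(13 + h) = -767 - 59*h)
(√(-6895 + q(-26, -80)) + √(-3192 + 10720)) + c(-25) = (√(-6895 - 80) + √(-3192 + 10720)) + (-767 - 59*(-25)) = (√(-6975) + √7528) + (-767 + 1475) = (15*I*√31 + 2*√1882) + 708 = (2*√1882 + 15*I*√31) + 708 = 708 + 2*√1882 + 15*I*√31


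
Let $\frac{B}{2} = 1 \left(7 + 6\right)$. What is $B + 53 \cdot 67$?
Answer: $3577$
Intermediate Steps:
$B = 26$ ($B = 2 \cdot 1 \left(7 + 6\right) = 2 \cdot 1 \cdot 13 = 2 \cdot 13 = 26$)
$B + 53 \cdot 67 = 26 + 53 \cdot 67 = 26 + 3551 = 3577$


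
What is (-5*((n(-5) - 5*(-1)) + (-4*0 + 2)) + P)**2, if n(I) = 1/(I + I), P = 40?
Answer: 121/4 ≈ 30.250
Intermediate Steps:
n(I) = 1/(2*I)
(-5*((n(-5) - 5*(-1)) + (-4*0 + 2)) + P)**2 = (-5*(((1/2)/(-5) - 5*(-1)) + (-4*0 + 2)) + 40)**2 = (-5*(((1/2)*(-1/5) + 5) + (0 + 2)) + 40)**2 = (-5*((-1/10 + 5) + 2) + 40)**2 = (-5*(49/10 + 2) + 40)**2 = (-5*69/10 + 40)**2 = (-69/2 + 40)**2 = (11/2)**2 = 121/4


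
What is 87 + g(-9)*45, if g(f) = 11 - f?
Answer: 987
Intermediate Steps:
87 + g(-9)*45 = 87 + (11 - 1*(-9))*45 = 87 + (11 + 9)*45 = 87 + 20*45 = 87 + 900 = 987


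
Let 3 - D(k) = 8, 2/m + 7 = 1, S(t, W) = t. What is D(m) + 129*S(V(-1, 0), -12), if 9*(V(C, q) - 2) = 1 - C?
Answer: 845/3 ≈ 281.67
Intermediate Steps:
V(C, q) = 19/9 - C/9 (V(C, q) = 2 + (1 - C)/9 = 2 + (⅑ - C/9) = 19/9 - C/9)
m = -⅓ (m = 2/(-7 + 1) = 2/(-6) = 2*(-⅙) = -⅓ ≈ -0.33333)
D(k) = -5 (D(k) = 3 - 1*8 = 3 - 8 = -5)
D(m) + 129*S(V(-1, 0), -12) = -5 + 129*(19/9 - ⅑*(-1)) = -5 + 129*(19/9 + ⅑) = -5 + 129*(20/9) = -5 + 860/3 = 845/3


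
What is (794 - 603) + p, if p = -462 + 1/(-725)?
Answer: -196476/725 ≈ -271.00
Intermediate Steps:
p = -334951/725 (p = -462 - 1/725 = -334951/725 ≈ -462.00)
(794 - 603) + p = (794 - 603) - 334951/725 = 191 - 334951/725 = -196476/725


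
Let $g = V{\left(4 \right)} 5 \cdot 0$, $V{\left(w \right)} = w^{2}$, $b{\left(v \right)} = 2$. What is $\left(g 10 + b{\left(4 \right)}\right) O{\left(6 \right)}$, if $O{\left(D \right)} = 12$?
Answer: $24$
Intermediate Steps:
$g = 0$ ($g = 4^{2} \cdot 5 \cdot 0 = 16 \cdot 5 \cdot 0 = 80 \cdot 0 = 0$)
$\left(g 10 + b{\left(4 \right)}\right) O{\left(6 \right)} = \left(0 \cdot 10 + 2\right) 12 = \left(0 + 2\right) 12 = 2 \cdot 12 = 24$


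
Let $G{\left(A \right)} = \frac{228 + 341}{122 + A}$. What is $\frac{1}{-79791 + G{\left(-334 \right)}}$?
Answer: $- \frac{212}{16916261} \approx -1.2532 \cdot 10^{-5}$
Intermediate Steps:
$G{\left(A \right)} = \frac{569}{122 + A}$
$\frac{1}{-79791 + G{\left(-334 \right)}} = \frac{1}{-79791 + \frac{569}{122 - 334}} = \frac{1}{-79791 + \frac{569}{-212}} = \frac{1}{-79791 + 569 \left(- \frac{1}{212}\right)} = \frac{1}{-79791 - \frac{569}{212}} = \frac{1}{- \frac{16916261}{212}} = - \frac{212}{16916261}$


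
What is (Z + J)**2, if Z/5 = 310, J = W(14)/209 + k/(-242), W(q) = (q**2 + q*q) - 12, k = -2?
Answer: 35257948441/14641 ≈ 2.4082e+6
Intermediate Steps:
W(q) = -12 + 2*q**2 (W(q) = (q**2 + q**2) - 12 = 2*q**2 - 12 = -12 + 2*q**2)
J = 221/121 (J = (-12 + 2*14**2)/209 - 2/(-242) = (-12 + 2*196)*(1/209) - 2*(-1/242) = (-12 + 392)*(1/209) + 1/121 = 380*(1/209) + 1/121 = 20/11 + 1/121 = 221/121 ≈ 1.8264)
Z = 1550 (Z = 5*310 = 1550)
(Z + J)**2 = (1550 + 221/121)**2 = (187771/121)**2 = 35257948441/14641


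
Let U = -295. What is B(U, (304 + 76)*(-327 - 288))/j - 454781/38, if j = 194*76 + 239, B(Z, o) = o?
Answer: -6822864323/569354 ≈ -11984.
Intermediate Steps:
j = 14983 (j = 14744 + 239 = 14983)
B(U, (304 + 76)*(-327 - 288))/j - 454781/38 = ((304 + 76)*(-327 - 288))/14983 - 454781/38 = (380*(-615))*(1/14983) - 454781*1/38 = -233700*1/14983 - 454781/38 = -233700/14983 - 454781/38 = -6822864323/569354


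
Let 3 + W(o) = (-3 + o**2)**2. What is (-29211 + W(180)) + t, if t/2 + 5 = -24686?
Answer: 1049487013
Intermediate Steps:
t = -49382 (t = -10 + 2*(-24686) = -10 - 49372 = -49382)
W(o) = -3 + (-3 + o**2)**2
(-29211 + W(180)) + t = (-29211 + (-3 + (-3 + 180**2)**2)) - 49382 = (-29211 + (-3 + (-3 + 32400)**2)) - 49382 = (-29211 + (-3 + 32397**2)) - 49382 = (-29211 + (-3 + 1049565609)) - 49382 = (-29211 + 1049565606) - 49382 = 1049536395 - 49382 = 1049487013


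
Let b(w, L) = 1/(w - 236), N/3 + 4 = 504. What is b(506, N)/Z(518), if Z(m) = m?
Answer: 1/139860 ≈ 7.1500e-6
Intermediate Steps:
N = 1500 (N = -12 + 3*504 = -12 + 1512 = 1500)
b(w, L) = 1/(-236 + w)
b(506, N)/Z(518) = 1/((-236 + 506)*518) = (1/518)/270 = (1/270)*(1/518) = 1/139860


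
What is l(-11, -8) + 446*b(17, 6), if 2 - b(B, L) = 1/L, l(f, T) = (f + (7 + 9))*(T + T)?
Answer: 2213/3 ≈ 737.67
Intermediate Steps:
l(f, T) = 2*T*(16 + f) (l(f, T) = (f + 16)*(2*T) = (16 + f)*(2*T) = 2*T*(16 + f))
b(B, L) = 2 - 1/L
l(-11, -8) + 446*b(17, 6) = 2*(-8)*(16 - 11) + 446*(2 - 1/6) = 2*(-8)*5 + 446*(2 - 1*1/6) = -80 + 446*(2 - 1/6) = -80 + 446*(11/6) = -80 + 2453/3 = 2213/3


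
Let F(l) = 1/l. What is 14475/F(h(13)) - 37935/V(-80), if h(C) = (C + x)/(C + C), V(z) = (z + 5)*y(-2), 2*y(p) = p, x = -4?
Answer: 585621/130 ≈ 4504.8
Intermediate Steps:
y(p) = p/2
V(z) = -5 - z (V(z) = (z + 5)*((½)*(-2)) = (5 + z)*(-1) = -5 - z)
h(C) = (-4 + C)/(2*C) (h(C) = (C - 4)/(C + C) = (-4 + C)/((2*C)) = (-4 + C)*(1/(2*C)) = (-4 + C)/(2*C))
14475/F(h(13)) - 37935/V(-80) = 14475/(1/((½)*(-4 + 13)/13)) - 37935/(-5 - 1*(-80)) = 14475/(1/((½)*(1/13)*9)) - 37935/(-5 + 80) = 14475/(1/(9/26)) - 37935/75 = 14475/(26/9) - 37935*1/75 = 14475*(9/26) - 2529/5 = 130275/26 - 2529/5 = 585621/130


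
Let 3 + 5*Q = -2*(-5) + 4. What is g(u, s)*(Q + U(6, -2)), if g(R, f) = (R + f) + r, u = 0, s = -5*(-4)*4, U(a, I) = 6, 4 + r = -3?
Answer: 2993/5 ≈ 598.60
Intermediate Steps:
r = -7 (r = -4 - 3 = -7)
s = 80 (s = 20*4 = 80)
g(R, f) = -7 + R + f (g(R, f) = (R + f) - 7 = -7 + R + f)
Q = 11/5 (Q = -⅗ + (-2*(-5) + 4)/5 = -⅗ + (10 + 4)/5 = -⅗ + (⅕)*14 = -⅗ + 14/5 = 11/5 ≈ 2.2000)
g(u, s)*(Q + U(6, -2)) = (-7 + 0 + 80)*(11/5 + 6) = 73*(41/5) = 2993/5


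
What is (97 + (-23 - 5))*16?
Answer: 1104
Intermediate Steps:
(97 + (-23 - 5))*16 = (97 - 28)*16 = 69*16 = 1104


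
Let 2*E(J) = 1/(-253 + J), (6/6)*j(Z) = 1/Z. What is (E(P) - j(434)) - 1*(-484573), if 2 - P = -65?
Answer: 1261828079/2604 ≈ 4.8457e+5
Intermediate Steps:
P = 67 (P = 2 - 1*(-65) = 2 + 65 = 67)
j(Z) = 1/Z
E(J) = 1/(2*(-253 + J))
(E(P) - j(434)) - 1*(-484573) = (1/(2*(-253 + 67)) - 1/434) - 1*(-484573) = ((½)/(-186) - 1*1/434) + 484573 = ((½)*(-1/186) - 1/434) + 484573 = (-1/372 - 1/434) + 484573 = -13/2604 + 484573 = 1261828079/2604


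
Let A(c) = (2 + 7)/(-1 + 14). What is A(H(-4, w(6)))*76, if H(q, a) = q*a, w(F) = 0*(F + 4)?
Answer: 684/13 ≈ 52.615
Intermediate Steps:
w(F) = 0 (w(F) = 0*(4 + F) = 0)
H(q, a) = a*q
A(c) = 9/13
A(H(-4, w(6)))*76 = (9/13)*76 = 684/13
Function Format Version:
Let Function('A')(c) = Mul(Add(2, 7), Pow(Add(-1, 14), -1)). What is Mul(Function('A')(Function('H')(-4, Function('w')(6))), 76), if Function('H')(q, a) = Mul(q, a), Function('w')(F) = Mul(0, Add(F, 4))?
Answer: Rational(684, 13) ≈ 52.615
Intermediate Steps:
Function('w')(F) = 0 (Function('w')(F) = Mul(0, Add(4, F)) = 0)
Function('H')(q, a) = Mul(a, q)
Function('A')(c) = Rational(9, 13) (Function('A')(c) = Mul(9, Pow(13, -1)) = Mul(9, Rational(1, 13)) = Rational(9, 13))
Mul(Function('A')(Function('H')(-4, Function('w')(6))), 76) = Mul(Rational(9, 13), 76) = Rational(684, 13)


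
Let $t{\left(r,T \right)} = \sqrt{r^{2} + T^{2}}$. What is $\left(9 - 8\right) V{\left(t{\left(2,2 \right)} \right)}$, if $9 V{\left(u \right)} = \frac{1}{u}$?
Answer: $\frac{\sqrt{2}}{36} \approx 0.039284$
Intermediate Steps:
$t{\left(r,T \right)} = \sqrt{T^{2} + r^{2}}$
$V{\left(u \right)} = \frac{1}{9 u}$
$\left(9 - 8\right) V{\left(t{\left(2,2 \right)} \right)} = \left(9 - 8\right) \frac{1}{9 \sqrt{2^{2} + 2^{2}}} = \left(9 - 8\right) \frac{1}{9 \sqrt{4 + 4}} = 1 \frac{1}{9 \sqrt{8}} = 1 \frac{1}{9 \cdot 2 \sqrt{2}} = 1 \frac{\frac{1}{4} \sqrt{2}}{9} = 1 \frac{\sqrt{2}}{36} = \frac{\sqrt{2}}{36}$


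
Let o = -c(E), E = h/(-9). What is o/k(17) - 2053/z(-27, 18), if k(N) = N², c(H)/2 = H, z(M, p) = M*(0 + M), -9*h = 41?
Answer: -594055/210681 ≈ -2.8197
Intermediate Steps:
h = -41/9 (h = -⅑*41 = -41/9 ≈ -4.5556)
E = 41/81 (E = -41/9/(-9) = -41/9*(-⅑) = 41/81 ≈ 0.50617)
z(M, p) = M² (z(M, p) = M*M = M²)
c(H) = 2*H
o = -82/81 (o = -2*41/81 = -1*82/81 = -82/81 ≈ -1.0123)
o/k(17) - 2053/z(-27, 18) = -82/(81*(17²)) - 2053/((-27)²) = -82/81/289 - 2053/729 = -82/81*1/289 - 2053*1/729 = -82/23409 - 2053/729 = -594055/210681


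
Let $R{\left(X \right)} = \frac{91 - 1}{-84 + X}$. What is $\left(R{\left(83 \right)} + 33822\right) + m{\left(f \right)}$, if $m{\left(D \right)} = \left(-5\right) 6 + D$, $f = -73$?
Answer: $33629$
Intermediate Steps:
$m{\left(D \right)} = -30 + D$
$R{\left(X \right)} = \frac{90}{-84 + X}$
$\left(R{\left(83 \right)} + 33822\right) + m{\left(f \right)} = \left(\frac{90}{-84 + 83} + 33822\right) - 103 = \left(\frac{90}{-1} + 33822\right) - 103 = \left(90 \left(-1\right) + 33822\right) - 103 = \left(-90 + 33822\right) - 103 = 33732 - 103 = 33629$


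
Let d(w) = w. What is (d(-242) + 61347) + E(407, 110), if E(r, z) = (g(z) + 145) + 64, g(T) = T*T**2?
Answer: 1392314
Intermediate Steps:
g(T) = T**3
E(r, z) = 209 + z**3 (E(r, z) = (z**3 + 145) + 64 = (145 + z**3) + 64 = 209 + z**3)
(d(-242) + 61347) + E(407, 110) = (-242 + 61347) + (209 + 110**3) = 61105 + (209 + 1331000) = 61105 + 1331209 = 1392314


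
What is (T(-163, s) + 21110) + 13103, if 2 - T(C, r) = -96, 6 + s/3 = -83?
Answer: 34311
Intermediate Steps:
s = -267 (s = -18 + 3*(-83) = -18 - 249 = -267)
T(C, r) = 98 (T(C, r) = 2 - 1*(-96) = 2 + 96 = 98)
(T(-163, s) + 21110) + 13103 = (98 + 21110) + 13103 = 21208 + 13103 = 34311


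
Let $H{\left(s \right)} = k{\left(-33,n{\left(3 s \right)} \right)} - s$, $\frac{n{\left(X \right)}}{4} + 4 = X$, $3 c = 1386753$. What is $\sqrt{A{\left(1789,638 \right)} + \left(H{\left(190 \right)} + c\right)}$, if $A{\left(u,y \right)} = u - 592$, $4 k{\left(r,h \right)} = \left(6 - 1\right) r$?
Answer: $\frac{\sqrt{1852867}}{2} \approx 680.6$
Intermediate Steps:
$c = 462251$ ($c = \frac{1}{3} \cdot 1386753 = 462251$)
$n{\left(X \right)} = -16 + 4 X$
$k{\left(r,h \right)} = \frac{5 r}{4}$ ($k{\left(r,h \right)} = \frac{\left(6 - 1\right) r}{4} = \frac{5 r}{4}$)
$A{\left(u,y \right)} = -592 + u$
$H{\left(s \right)} = - \frac{165}{4} - s$ ($H{\left(s \right)} = \frac{5}{4} \left(-33\right) - s = - \frac{165}{4} - s$)
$\sqrt{A{\left(1789,638 \right)} + \left(H{\left(190 \right)} + c\right)} = \sqrt{\left(-592 + 1789\right) + \left(\left(- \frac{165}{4} - 190\right) + 462251\right)} = \sqrt{1197 + \left(\left(- \frac{165}{4} - 190\right) + 462251\right)} = \sqrt{1197 + \left(- \frac{925}{4} + 462251\right)} = \sqrt{1197 + \frac{1848079}{4}} = \sqrt{\frac{1852867}{4}} = \frac{\sqrt{1852867}}{2}$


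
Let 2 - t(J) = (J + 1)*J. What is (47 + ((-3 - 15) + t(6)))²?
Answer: 121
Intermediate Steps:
t(J) = 2 - J*(1 + J) (t(J) = 2 - (J + 1)*J = 2 - (1 + J)*J = 2 - J*(1 + J))
(47 + ((-3 - 15) + t(6)))² = (47 + ((-3 - 15) + (2 - 1*6 - 1*6²)))² = (47 + (-18 + (2 - 6 - 1*36)))² = (47 + (-18 + (2 - 6 - 36)))² = (47 + (-18 - 40))² = (47 - 58)² = (-11)² = 121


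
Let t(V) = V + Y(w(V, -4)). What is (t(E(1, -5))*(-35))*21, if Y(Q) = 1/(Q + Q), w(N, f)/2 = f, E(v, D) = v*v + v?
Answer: -22785/16 ≈ -1424.1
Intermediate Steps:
E(v, D) = v + v² (E(v, D) = v² + v = v + v²)
w(N, f) = 2*f
Y(Q) = 1/(2*Q)
t(V) = -1/16 + V (t(V) = V + 1/(2*((2*(-4)))) = V + (½)/(-8) = V + (½)*(-⅛) = V - 1/16 = -1/16 + V)
(t(E(1, -5))*(-35))*21 = ((-1/16 + 1*(1 + 1))*(-35))*21 = ((-1/16 + 1*2)*(-35))*21 = ((-1/16 + 2)*(-35))*21 = ((31/16)*(-35))*21 = -1085/16*21 = -22785/16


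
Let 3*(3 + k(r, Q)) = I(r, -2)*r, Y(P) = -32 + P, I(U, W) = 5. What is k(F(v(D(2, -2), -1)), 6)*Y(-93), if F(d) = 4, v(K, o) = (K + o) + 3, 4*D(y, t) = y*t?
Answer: -1375/3 ≈ -458.33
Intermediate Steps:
D(y, t) = t*y/4 (D(y, t) = (y*t)/4 = (t*y)/4 = t*y/4)
v(K, o) = 3 + K + o
k(r, Q) = -3 + 5*r/3 (k(r, Q) = -3 + (5*r)/3 = -3 + 5*r/3)
k(F(v(D(2, -2), -1)), 6)*Y(-93) = (-3 + (5/3)*4)*(-32 - 93) = (-3 + 20/3)*(-125) = (11/3)*(-125) = -1375/3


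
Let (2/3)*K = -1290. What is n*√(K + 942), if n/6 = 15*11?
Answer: 990*I*√993 ≈ 31197.0*I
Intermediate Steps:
K = -1935 (K = (3/2)*(-1290) = -1935)
n = 990 (n = 6*(15*11) = 6*165 = 990)
n*√(K + 942) = 990*√(-1935 + 942) = 990*√(-993) = 990*(I*√993) = 990*I*√993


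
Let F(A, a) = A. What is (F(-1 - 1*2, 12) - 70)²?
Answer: 5329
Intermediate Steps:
(F(-1 - 1*2, 12) - 70)² = ((-1 - 1*2) - 70)² = ((-1 - 2) - 70)² = (-3 - 70)² = (-73)² = 5329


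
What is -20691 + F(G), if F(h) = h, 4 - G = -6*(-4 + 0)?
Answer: -20711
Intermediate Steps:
G = -20 (G = 4 - (-6)*(-4 + 0) = 4 - (-6)*(-4) = 4 - 1*24 = 4 - 24 = -20)
-20691 + F(G) = -20691 - 20 = -20711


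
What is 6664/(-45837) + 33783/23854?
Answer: 1389548315/1093395798 ≈ 1.2709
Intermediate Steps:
6664/(-45837) + 33783/23854 = 6664*(-1/45837) + 33783*(1/23854) = -6664/45837 + 33783/23854 = 1389548315/1093395798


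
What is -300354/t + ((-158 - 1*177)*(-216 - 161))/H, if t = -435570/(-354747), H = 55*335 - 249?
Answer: -322765330221323/1319486720 ≈ -2.4461e+5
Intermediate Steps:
H = 18176 (H = 18425 - 249 = 18176)
t = 145190/118249 (t = -435570*(-1/354747) = 145190/118249 ≈ 1.2278)
-300354/t + ((-158 - 1*177)*(-216 - 161))/H = -300354/145190/118249 + ((-158 - 1*177)*(-216 - 161))/18176 = -300354*118249/145190 + ((-158 - 177)*(-377))*(1/18176) = -17758280073/72595 - 335*(-377)*(1/18176) = -17758280073/72595 + 126295*(1/18176) = -17758280073/72595 + 126295/18176 = -322765330221323/1319486720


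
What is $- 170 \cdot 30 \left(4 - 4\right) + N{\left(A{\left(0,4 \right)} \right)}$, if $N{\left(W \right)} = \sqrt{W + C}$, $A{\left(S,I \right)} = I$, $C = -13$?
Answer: $3 i \approx 3.0 i$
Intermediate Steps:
$N{\left(W \right)} = \sqrt{-13 + W}$ ($N{\left(W \right)} = \sqrt{W - 13} = \sqrt{-13 + W}$)
$- 170 \cdot 30 \left(4 - 4\right) + N{\left(A{\left(0,4 \right)} \right)} = - 170 \cdot 30 \left(4 - 4\right) + \sqrt{-13 + 4} = - 170 \cdot 30 \left(4 - 4\right) + \sqrt{-9} = - 170 \cdot 30 \cdot 0 + 3 i = \left(-170\right) 0 + 3 i = 0 + 3 i = 3 i$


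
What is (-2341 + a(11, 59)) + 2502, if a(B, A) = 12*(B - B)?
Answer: 161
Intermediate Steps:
a(B, A) = 0 (a(B, A) = 12*0 = 0)
(-2341 + a(11, 59)) + 2502 = (-2341 + 0) + 2502 = -2341 + 2502 = 161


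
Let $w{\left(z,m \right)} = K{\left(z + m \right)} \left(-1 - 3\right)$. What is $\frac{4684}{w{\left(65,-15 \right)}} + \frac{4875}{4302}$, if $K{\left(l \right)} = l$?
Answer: $- \frac{399491}{17925} \approx -22.287$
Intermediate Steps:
$w{\left(z,m \right)} = - 4 m - 4 z$ ($w{\left(z,m \right)} = \left(z + m\right) \left(-1 - 3\right) = \left(m + z\right) \left(-4\right) = - 4 m - 4 z$)
$\frac{4684}{w{\left(65,-15 \right)}} + \frac{4875}{4302} = \frac{4684}{\left(-4\right) \left(-15\right) - 260} + \frac{4875}{4302} = \frac{4684}{60 - 260} + 4875 \cdot \frac{1}{4302} = \frac{4684}{-200} + \frac{1625}{1434} = 4684 \left(- \frac{1}{200}\right) + \frac{1625}{1434} = - \frac{1171}{50} + \frac{1625}{1434} = - \frac{399491}{17925}$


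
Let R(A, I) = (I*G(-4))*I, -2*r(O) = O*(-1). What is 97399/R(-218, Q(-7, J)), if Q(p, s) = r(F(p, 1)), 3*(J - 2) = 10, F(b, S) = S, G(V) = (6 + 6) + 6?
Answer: 194798/9 ≈ 21644.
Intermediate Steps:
G(V) = 18 (G(V) = 12 + 6 = 18)
r(O) = O/2 (r(O) = -O*(-1)/2 = -(-1)*O/2 = O/2)
J = 16/3 (J = 2 + (1/3)*10 = 2 + 10/3 = 16/3 ≈ 5.3333)
Q(p, s) = 1/2 (Q(p, s) = (1/2)*1 = 1/2)
R(A, I) = 18*I**2 (R(A, I) = (I*18)*I = (18*I)*I = 18*I**2)
97399/R(-218, Q(-7, J)) = 97399/((18*(1/2)**2)) = 97399/((18*(1/4))) = 97399/(9/2) = 97399*(2/9) = 194798/9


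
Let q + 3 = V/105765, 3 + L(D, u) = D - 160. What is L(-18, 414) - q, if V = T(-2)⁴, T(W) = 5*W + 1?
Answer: -6277577/35255 ≈ -178.06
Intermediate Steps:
T(W) = 1 + 5*W
L(D, u) = -163 + D (L(D, u) = -3 + (D - 160) = -3 + (-160 + D) = -163 + D)
V = 6561 (V = (1 + 5*(-2))⁴ = (1 - 10)⁴ = (-9)⁴ = 6561)
q = -103578/35255 (q = -3 + 6561/105765 = -3 + 6561*(1/105765) = -3 + 2187/35255 = -103578/35255 ≈ -2.9380)
L(-18, 414) - q = (-163 - 18) - 1*(-103578/35255) = -181 + 103578/35255 = -6277577/35255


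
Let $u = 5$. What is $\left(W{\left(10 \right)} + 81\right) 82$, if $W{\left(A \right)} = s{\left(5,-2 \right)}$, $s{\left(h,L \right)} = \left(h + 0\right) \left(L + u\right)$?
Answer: $7872$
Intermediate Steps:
$s{\left(h,L \right)} = h \left(5 + L\right)$ ($s{\left(h,L \right)} = \left(h + 0\right) \left(L + 5\right) = h \left(5 + L\right)$)
$W{\left(A \right)} = 15$ ($W{\left(A \right)} = 5 \left(5 - 2\right) = 5 \cdot 3 = 15$)
$\left(W{\left(10 \right)} + 81\right) 82 = \left(15 + 81\right) 82 = 96 \cdot 82 = 7872$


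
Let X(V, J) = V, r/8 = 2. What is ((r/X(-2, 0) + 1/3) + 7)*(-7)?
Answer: 14/3 ≈ 4.6667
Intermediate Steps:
r = 16 (r = 8*2 = 16)
((r/X(-2, 0) + 1/3) + 7)*(-7) = ((16/(-2) + 1/3) + 7)*(-7) = ((16*(-½) + 1*(⅓)) + 7)*(-7) = ((-8 + ⅓) + 7)*(-7) = (-23/3 + 7)*(-7) = -⅔*(-7) = 14/3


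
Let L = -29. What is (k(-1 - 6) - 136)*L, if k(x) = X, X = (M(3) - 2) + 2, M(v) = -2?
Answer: 4002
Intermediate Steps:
X = -2 (X = (-2 - 2) + 2 = -4 + 2 = -2)
k(x) = -2
(k(-1 - 6) - 136)*L = (-2 - 136)*(-29) = -138*(-29) = 4002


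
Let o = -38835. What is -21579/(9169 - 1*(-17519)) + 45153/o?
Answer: -75669027/38386240 ≈ -1.9713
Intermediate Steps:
-21579/(9169 - 1*(-17519)) + 45153/o = -21579/(9169 - 1*(-17519)) + 45153/(-38835) = -21579/(9169 + 17519) + 45153*(-1/38835) = -21579/26688 - 5017/4315 = -21579*1/26688 - 5017/4315 = -7193/8896 - 5017/4315 = -75669027/38386240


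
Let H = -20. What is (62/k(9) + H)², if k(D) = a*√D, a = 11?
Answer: 357604/1089 ≈ 328.38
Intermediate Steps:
k(D) = 11*√D
(62/k(9) + H)² = (62/((11*√9)) - 20)² = (62/((11*3)) - 20)² = (62/33 - 20)² = (-598/33)² = 357604/1089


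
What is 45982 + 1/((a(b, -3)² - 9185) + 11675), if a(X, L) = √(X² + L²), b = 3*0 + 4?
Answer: 115644731/2515 ≈ 45982.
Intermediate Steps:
b = 4 (b = 0 + 4 = 4)
a(X, L) = √(L² + X²)
45982 + 1/((a(b, -3)² - 9185) + 11675) = 45982 + 1/(((√((-3)² + 4²))² - 9185) + 11675) = 45982 + 1/(((√(9 + 16))² - 9185) + 11675) = 45982 + 1/(((√25)² - 9185) + 11675) = 45982 + 1/((5² - 9185) + 11675) = 45982 + 1/((25 - 9185) + 11675) = 45982 + 1/(-9160 + 11675) = 45982 + 1/2515 = 115644731/2515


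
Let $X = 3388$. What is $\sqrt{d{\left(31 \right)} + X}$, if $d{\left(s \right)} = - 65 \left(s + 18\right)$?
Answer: $\sqrt{203} \approx 14.248$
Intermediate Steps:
$d{\left(s \right)} = -1170 - 65 s$ ($d{\left(s \right)} = - 65 \left(18 + s\right) = -1170 - 65 s$)
$\sqrt{d{\left(31 \right)} + X} = \sqrt{\left(-1170 - 2015\right) + 3388} = \sqrt{-3185 + 3388} = \sqrt{203}$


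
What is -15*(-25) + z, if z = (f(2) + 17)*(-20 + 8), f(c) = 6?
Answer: 99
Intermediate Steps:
z = -276 (z = (6 + 17)*(-20 + 8) = 23*(-12) = -276)
-15*(-25) + z = -15*(-25) - 276 = 375 - 276 = 99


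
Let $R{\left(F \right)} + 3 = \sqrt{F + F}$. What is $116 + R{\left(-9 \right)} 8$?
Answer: $92 + 24 i \sqrt{2} \approx 92.0 + 33.941 i$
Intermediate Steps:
$R{\left(F \right)} = -3 + \sqrt{2} \sqrt{F}$ ($R{\left(F \right)} = -3 + \sqrt{F + F} = -3 + \sqrt{2 F} = -3 + \sqrt{2} \sqrt{F}$)
$116 + R{\left(-9 \right)} 8 = 116 + \left(-3 + \sqrt{2} \sqrt{-9}\right) 8 = 116 + \left(-3 + \sqrt{2} \cdot 3 i\right) 8 = 116 + \left(-3 + 3 i \sqrt{2}\right) 8 = 116 - \left(24 - 24 i \sqrt{2}\right) = 92 + 24 i \sqrt{2}$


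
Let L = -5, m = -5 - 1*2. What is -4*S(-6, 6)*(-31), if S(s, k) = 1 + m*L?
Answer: 4464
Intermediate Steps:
m = -7 (m = -5 - 2 = -7)
S(s, k) = 36 (S(s, k) = 1 - 7*(-5) = 1 + 35 = 36)
-4*S(-6, 6)*(-31) = -4*36*(-31) = -144*(-31) = 4464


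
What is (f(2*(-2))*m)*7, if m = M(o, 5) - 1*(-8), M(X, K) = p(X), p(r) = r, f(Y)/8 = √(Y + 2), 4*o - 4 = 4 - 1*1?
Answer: 546*I*√2 ≈ 772.16*I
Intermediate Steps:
o = 7/4 (o = 1 + (4 - 1*1)/4 = 1 + (4 - 1)/4 = 1 + (¼)*3 = 1 + ¾ = 7/4 ≈ 1.7500)
f(Y) = 8*√(2 + Y) (f(Y) = 8*√(Y + 2) = 8*√(2 + Y))
M(X, K) = X
m = 39/4 (m = 7/4 - 1*(-8) = 7/4 + 8 = 39/4 ≈ 9.7500)
(f(2*(-2))*m)*7 = ((8*√(2 + 2*(-2)))*(39/4))*7 = ((8*√(2 - 4))*(39/4))*7 = ((8*√(-2))*(39/4))*7 = ((8*(I*√2))*(39/4))*7 = ((8*I*√2)*(39/4))*7 = (78*I*√2)*7 = 546*I*√2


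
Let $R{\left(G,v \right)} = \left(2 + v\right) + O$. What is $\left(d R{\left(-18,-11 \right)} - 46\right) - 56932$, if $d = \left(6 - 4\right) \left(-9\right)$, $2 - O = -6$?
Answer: $-56960$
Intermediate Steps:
$O = 8$ ($O = 2 - -6 = 2 + 6 = 8$)
$d = -18$ ($d = 2 \left(-9\right) = -18$)
$R{\left(G,v \right)} = 10 + v$ ($R{\left(G,v \right)} = \left(2 + v\right) + 8 = 10 + v$)
$\left(d R{\left(-18,-11 \right)} - 46\right) - 56932 = \left(- 18 \left(10 - 11\right) - 46\right) - 56932 = \left(\left(-18\right) \left(-1\right) - 46\right) - 56932 = \left(18 - 46\right) - 56932 = -28 - 56932 = -56960$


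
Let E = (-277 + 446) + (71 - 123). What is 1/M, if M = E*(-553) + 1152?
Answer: -1/63549 ≈ -1.5736e-5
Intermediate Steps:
E = 117 (E = 169 - 52 = 117)
M = -63549 (M = 117*(-553) + 1152 = -64701 + 1152 = -63549)
1/M = 1/(-63549) = -1/63549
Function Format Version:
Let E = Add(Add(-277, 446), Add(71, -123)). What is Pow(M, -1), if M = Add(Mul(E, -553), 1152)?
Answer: Rational(-1, 63549) ≈ -1.5736e-5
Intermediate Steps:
E = 117 (E = Add(169, -52) = 117)
M = -63549 (M = Add(Mul(117, -553), 1152) = Add(-64701, 1152) = -63549)
Pow(M, -1) = Pow(-63549, -1) = Rational(-1, 63549)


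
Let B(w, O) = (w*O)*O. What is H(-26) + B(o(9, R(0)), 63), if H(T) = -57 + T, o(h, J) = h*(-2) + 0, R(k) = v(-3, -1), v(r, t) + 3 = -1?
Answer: -71525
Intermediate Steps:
v(r, t) = -4 (v(r, t) = -3 - 1 = -4)
R(k) = -4
o(h, J) = -2*h (o(h, J) = -2*h + 0 = -2*h)
B(w, O) = w*O**2 (B(w, O) = (O*w)*O = w*O**2)
H(-26) + B(o(9, R(0)), 63) = (-57 - 26) - 2*9*63**2 = -83 - 18*3969 = -83 - 71442 = -71525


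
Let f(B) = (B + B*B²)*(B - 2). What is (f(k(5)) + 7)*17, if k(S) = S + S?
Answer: 137479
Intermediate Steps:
k(S) = 2*S
f(B) = (-2 + B)*(B + B³) (f(B) = (B + B³)*(-2 + B) = (-2 + B)*(B + B³))
(f(k(5)) + 7)*17 = ((2*5)*(-2 + 2*5 + (2*5)³ - 2*(2*5)²) + 7)*17 = (10*(-2 + 10 + 10³ - 2*10²) + 7)*17 = (10*(-2 + 10 + 1000 - 2*100) + 7)*17 = (10*(-2 + 10 + 1000 - 200) + 7)*17 = (10*808 + 7)*17 = (8080 + 7)*17 = 8087*17 = 137479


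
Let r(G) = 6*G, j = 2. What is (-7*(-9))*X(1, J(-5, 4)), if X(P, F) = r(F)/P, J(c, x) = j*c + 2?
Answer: -3024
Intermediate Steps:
J(c, x) = 2 + 2*c (J(c, x) = 2*c + 2 = 2 + 2*c)
X(P, F) = 6*F/P (X(P, F) = (6*F)/P = 6*F/P)
(-7*(-9))*X(1, J(-5, 4)) = (-7*(-9))*(6*(2 + 2*(-5))/1) = 63*(6*(2 - 10)*1) = 63*(6*(-8)*1) = 63*(-48) = -3024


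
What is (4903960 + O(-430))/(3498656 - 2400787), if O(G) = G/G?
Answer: 4903961/1097869 ≈ 4.4668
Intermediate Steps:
O(G) = 1
(4903960 + O(-430))/(3498656 - 2400787) = (4903960 + 1)/(3498656 - 2400787) = 4903961/1097869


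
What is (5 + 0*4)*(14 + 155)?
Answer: 845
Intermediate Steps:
(5 + 0*4)*(14 + 155) = (5 + 0)*169 = 5*169 = 845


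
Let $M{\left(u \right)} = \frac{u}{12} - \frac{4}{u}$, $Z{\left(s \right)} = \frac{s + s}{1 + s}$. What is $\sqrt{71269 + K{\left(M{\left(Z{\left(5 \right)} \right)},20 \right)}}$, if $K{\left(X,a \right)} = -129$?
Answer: $2 \sqrt{17785} \approx 266.72$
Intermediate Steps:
$Z{\left(s \right)} = \frac{2 s}{1 + s}$
$M{\left(u \right)} = - \frac{4}{u} + \frac{u}{12}$ ($M{\left(u \right)} = u \frac{1}{12} - \frac{4}{u} = \frac{u}{12} - \frac{4}{u} = - \frac{4}{u} + \frac{u}{12}$)
$\sqrt{71269 + K{\left(M{\left(Z{\left(5 \right)} \right)},20 \right)}} = \sqrt{71269 - 129} = \sqrt{71140} = 2 \sqrt{17785}$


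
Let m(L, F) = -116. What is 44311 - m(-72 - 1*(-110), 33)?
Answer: 44427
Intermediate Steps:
44311 - m(-72 - 1*(-110), 33) = 44311 - 1*(-116) = 44311 + 116 = 44427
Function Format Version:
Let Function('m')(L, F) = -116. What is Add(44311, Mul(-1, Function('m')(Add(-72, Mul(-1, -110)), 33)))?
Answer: 44427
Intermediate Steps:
Add(44311, Mul(-1, Function('m')(Add(-72, Mul(-1, -110)), 33))) = Add(44311, Mul(-1, -116)) = Add(44311, 116) = 44427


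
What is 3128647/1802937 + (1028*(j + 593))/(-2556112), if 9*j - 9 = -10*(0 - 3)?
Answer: 430628940635/288031806309 ≈ 1.4951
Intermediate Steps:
j = 13/3 (j = 1 + (-10*(0 - 3))/9 = 1 + (-10*(-3))/9 = 1 + (⅑)*30 = 1 + 10/3 = 13/3 ≈ 4.3333)
3128647/1802937 + (1028*(j + 593))/(-2556112) = 3128647/1802937 + (1028*(13/3 + 593))/(-2556112) = 3128647*(1/1802937) + (1028*(1792/3))*(-1/2556112) = 3128647/1802937 + (1842176/3)*(-1/2556112) = 3128647/1802937 - 115136/479271 = 430628940635/288031806309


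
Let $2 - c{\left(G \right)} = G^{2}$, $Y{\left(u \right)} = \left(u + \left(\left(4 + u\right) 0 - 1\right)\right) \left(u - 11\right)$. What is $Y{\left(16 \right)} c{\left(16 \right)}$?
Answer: $-19050$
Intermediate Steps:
$Y{\left(u \right)} = \left(-1 + u\right) \left(-11 + u\right)$ ($Y{\left(u \right)} = \left(u + \left(0 - 1\right)\right) \left(-11 + u\right) = \left(u - 1\right) \left(-11 + u\right) = \left(-1 + u\right) \left(-11 + u\right)$)
$c{\left(G \right)} = 2 - G^{2}$
$Y{\left(16 \right)} c{\left(16 \right)} = \left(11 + 16^{2} - 192\right) \left(2 - 16^{2}\right) = \left(11 + 256 - 192\right) \left(2 - 256\right) = 75 \left(2 - 256\right) = 75 \left(-254\right) = -19050$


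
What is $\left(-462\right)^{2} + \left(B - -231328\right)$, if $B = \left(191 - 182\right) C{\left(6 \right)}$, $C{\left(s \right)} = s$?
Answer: $444826$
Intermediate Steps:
$B = 54$ ($B = \left(191 - 182\right) 6 = 9 \cdot 6 = 54$)
$\left(-462\right)^{2} + \left(B - -231328\right) = \left(-462\right)^{2} + \left(54 - -231328\right) = 213444 + \left(54 + 231328\right) = 213444 + 231382 = 444826$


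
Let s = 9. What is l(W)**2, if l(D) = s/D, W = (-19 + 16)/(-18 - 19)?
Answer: 12321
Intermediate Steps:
W = 3/37 (W = -3/(-37) = -3*(-1/37) = 3/37 ≈ 0.081081)
l(D) = 9/D
l(W)**2 = (9/(3/37))**2 = (9*(37/3))**2 = 111**2 = 12321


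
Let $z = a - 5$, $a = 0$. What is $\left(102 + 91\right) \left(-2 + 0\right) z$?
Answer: $1930$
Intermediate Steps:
$z = -5$ ($z = 0 - 5 = -5$)
$\left(102 + 91\right) \left(-2 + 0\right) z = \left(102 + 91\right) \left(-2 + 0\right) \left(-5\right) = 193 \left(\left(-2\right) \left(-5\right)\right) = 193 \cdot 10 = 1930$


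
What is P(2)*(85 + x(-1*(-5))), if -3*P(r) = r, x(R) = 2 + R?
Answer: -184/3 ≈ -61.333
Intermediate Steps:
P(r) = -r/3
P(2)*(85 + x(-1*(-5))) = (-1/3*2)*(85 + (2 - 1*(-5))) = -2*(85 + (2 + 5))/3 = -2*(85 + 7)/3 = -2/3*92 = -184/3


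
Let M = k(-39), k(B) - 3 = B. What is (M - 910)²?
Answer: 894916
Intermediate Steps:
k(B) = 3 + B
M = -36 (M = 3 - 39 = -36)
(M - 910)² = (-36 - 910)² = (-946)² = 894916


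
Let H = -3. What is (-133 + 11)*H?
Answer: 366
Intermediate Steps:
(-133 + 11)*H = (-133 + 11)*(-3) = -122*(-3) = 366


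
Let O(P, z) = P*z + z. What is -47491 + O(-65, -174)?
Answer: -36355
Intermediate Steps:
O(P, z) = z + P*z
-47491 + O(-65, -174) = -47491 - 174*(1 - 65) = -47491 - 174*(-64) = -47491 + 11136 = -36355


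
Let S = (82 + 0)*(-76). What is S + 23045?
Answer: 16813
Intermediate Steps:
S = -6232 (S = 82*(-76) = -6232)
S + 23045 = -6232 + 23045 = 16813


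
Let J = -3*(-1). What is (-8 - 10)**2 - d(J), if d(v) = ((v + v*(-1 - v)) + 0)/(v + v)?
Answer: 651/2 ≈ 325.50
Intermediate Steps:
J = 3
d(v) = (v + v*(-1 - v))/(2*v) (d(v) = (v + v*(-1 - v))/((2*v)) = (v + v*(-1 - v))*(1/(2*v)) = (v + v*(-1 - v))/(2*v))
(-8 - 10)**2 - d(J) = (-8 - 10)**2 - (-1)*3/2 = (-18)**2 - 1*(-3/2) = 324 + 3/2 = 651/2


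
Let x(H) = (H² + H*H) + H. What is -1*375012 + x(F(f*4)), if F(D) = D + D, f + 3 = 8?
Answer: -371772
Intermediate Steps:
f = 5 (f = -3 + 8 = 5)
F(D) = 2*D
x(H) = H + 2*H² (x(H) = (H² + H²) + H = 2*H² + H = H + 2*H²)
-1*375012 + x(F(f*4)) = -1*375012 + (2*(5*4))*(1 + 2*(2*(5*4))) = -375012 + (2*20)*(1 + 2*(2*20)) = -375012 + 40*(1 + 2*40) = -375012 + 40*(1 + 80) = -375012 + 40*81 = -375012 + 3240 = -371772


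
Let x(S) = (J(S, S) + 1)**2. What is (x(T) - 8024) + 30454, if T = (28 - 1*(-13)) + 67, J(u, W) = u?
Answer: 34311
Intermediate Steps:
T = 108 (T = (28 + 13) + 67 = 41 + 67 = 108)
x(S) = (1 + S)**2 (x(S) = (S + 1)**2 = (1 + S)**2)
(x(T) - 8024) + 30454 = ((1 + 108)**2 - 8024) + 30454 = (109**2 - 8024) + 30454 = (11881 - 8024) + 30454 = 3857 + 30454 = 34311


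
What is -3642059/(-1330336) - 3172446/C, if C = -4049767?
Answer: 18969909472109/5387550831712 ≈ 3.5211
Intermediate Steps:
-3642059/(-1330336) - 3172446/C = -3642059/(-1330336) - 3172446/(-4049767) = -3642059*(-1/1330336) - 3172446*(-1/4049767) = 3642059/1330336 + 3172446/4049767 = 18969909472109/5387550831712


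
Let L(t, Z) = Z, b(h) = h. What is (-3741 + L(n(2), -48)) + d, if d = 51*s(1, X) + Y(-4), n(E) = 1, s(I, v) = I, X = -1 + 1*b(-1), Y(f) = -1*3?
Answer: -3741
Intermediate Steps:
Y(f) = -3
X = -2 (X = -1 + 1*(-1) = -1 - 1 = -2)
d = 48 (d = 51*1 - 3 = 51 - 3 = 48)
(-3741 + L(n(2), -48)) + d = (-3741 - 48) + 48 = -3789 + 48 = -3741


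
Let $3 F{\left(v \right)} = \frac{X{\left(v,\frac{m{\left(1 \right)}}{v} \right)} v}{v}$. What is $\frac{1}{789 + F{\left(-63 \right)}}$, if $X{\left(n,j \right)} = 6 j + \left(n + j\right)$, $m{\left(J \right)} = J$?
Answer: $\frac{27}{20735} \approx 0.0013021$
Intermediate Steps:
$X{\left(n,j \right)} = n + 7 j$ ($X{\left(n,j \right)} = 6 j + \left(j + n\right) = n + 7 j$)
$F{\left(v \right)} = \frac{v}{3} + \frac{7}{3 v}$ ($F{\left(v \right)} = \frac{\left(v + 7 \cdot 1 \frac{1}{v}\right) v \frac{1}{v}}{3} = \frac{\left(v + \frac{7}{v}\right) v \frac{1}{v}}{3} = \frac{v \left(v + \frac{7}{v}\right) \frac{1}{v}}{3} = \frac{v + \frac{7}{v}}{3} = \frac{v}{3} + \frac{7}{3 v}$)
$\frac{1}{789 + F{\left(-63 \right)}} = \frac{1}{789 + \frac{7 + \left(-63\right)^{2}}{3 \left(-63\right)}} = \frac{1}{789 + \frac{1}{3} \left(- \frac{1}{63}\right) \left(7 + 3969\right)} = \frac{1}{789 + \frac{1}{3} \left(- \frac{1}{63}\right) 3976} = \frac{1}{789 - \frac{568}{27}} = \frac{1}{\frac{20735}{27}} = \frac{27}{20735}$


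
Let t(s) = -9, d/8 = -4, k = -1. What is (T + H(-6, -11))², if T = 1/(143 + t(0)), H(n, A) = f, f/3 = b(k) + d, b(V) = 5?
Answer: 117787609/17956 ≈ 6559.8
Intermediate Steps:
d = -32 (d = 8*(-4) = -32)
f = -81 (f = 3*(5 - 32) = 3*(-27) = -81)
H(n, A) = -81
T = 1/134 (T = 1/(143 - 9) = 1/134 ≈ 0.0074627)
(T + H(-6, -11))² = (1/134 - 81)² = (-10853/134)² = 117787609/17956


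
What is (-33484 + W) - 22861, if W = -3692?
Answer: -60037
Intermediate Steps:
(-33484 + W) - 22861 = (-33484 - 3692) - 22861 = -37176 - 22861 = -60037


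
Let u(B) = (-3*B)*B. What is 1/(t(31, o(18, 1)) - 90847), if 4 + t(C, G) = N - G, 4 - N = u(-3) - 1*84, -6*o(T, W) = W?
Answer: -6/544415 ≈ -1.1021e-5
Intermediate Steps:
o(T, W) = -W/6
u(B) = -3*B**2
N = 115 (N = 4 - (-3*(-3)**2 - 1*84) = 4 - (-3*9 - 84) = 4 - (-27 - 84) = 4 - 1*(-111) = 4 + 111 = 115)
t(C, G) = 111 - G (t(C, G) = -4 + (115 - G) = 111 - G)
1/(t(31, o(18, 1)) - 90847) = 1/((111 - (-1)/6) - 90847) = 1/((111 - 1*(-1/6)) - 90847) = 1/((111 + 1/6) - 90847) = 1/(667/6 - 90847) = 1/(-544415/6) = -6/544415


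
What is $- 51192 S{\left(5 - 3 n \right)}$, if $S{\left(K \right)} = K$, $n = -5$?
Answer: $-1023840$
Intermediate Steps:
$- 51192 S{\left(5 - 3 n \right)} = - 51192 \left(5 - -15\right) = - 51192 \left(5 + 15\right) = \left(-51192\right) 20 = -1023840$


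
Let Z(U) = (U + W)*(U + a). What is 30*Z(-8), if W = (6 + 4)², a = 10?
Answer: 5520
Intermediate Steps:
W = 100 (W = 10² = 100)
Z(U) = (10 + U)*(100 + U) (Z(U) = (U + 100)*(U + 10) = (100 + U)*(10 + U) = (10 + U)*(100 + U))
30*Z(-8) = 30*(1000 + (-8)² + 110*(-8)) = 30*(1000 + 64 - 880) = 30*184 = 5520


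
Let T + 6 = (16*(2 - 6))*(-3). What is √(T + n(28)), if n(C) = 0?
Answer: √186 ≈ 13.638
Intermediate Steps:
T = 186 (T = -6 + (16*(2 - 6))*(-3) = -6 + (16*(-4))*(-3) = -6 - 64*(-3) = -6 + 192 = 186)
√(T + n(28)) = √(186 + 0) = √186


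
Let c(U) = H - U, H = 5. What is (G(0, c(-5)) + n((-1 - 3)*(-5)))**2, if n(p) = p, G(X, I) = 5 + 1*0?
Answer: 625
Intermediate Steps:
c(U) = 5 - U
G(X, I) = 5 (G(X, I) = 5 + 0 = 5)
(G(0, c(-5)) + n((-1 - 3)*(-5)))**2 = (5 + (-1 - 3)*(-5))**2 = (5 - 4*(-5))**2 = (5 + 20)**2 = 25**2 = 625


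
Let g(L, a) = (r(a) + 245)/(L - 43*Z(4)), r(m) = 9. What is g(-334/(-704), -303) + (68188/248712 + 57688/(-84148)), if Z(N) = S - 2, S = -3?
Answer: 76134828591769/99210802632342 ≈ 0.76740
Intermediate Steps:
Z(N) = -5 (Z(N) = -3 - 2 = -5)
g(L, a) = 254/(215 + L) (g(L, a) = (9 + 245)/(L - 43*(-5)) = 254/(L + 215) = 254/(215 + L))
g(-334/(-704), -303) + (68188/248712 + 57688/(-84148)) = 254/(215 - 334/(-704)) + (68188/248712 + 57688/(-84148)) = 254/(215 - 334*(-1/704)) + (68188*(1/248712) + 57688*(-1/84148)) = 254/(215 + 167/352) + (17047/62178 - 14422/21037) = 254/(75847/352) - 538113377/1308038586 = 254*(352/75847) - 538113377/1308038586 = 89408/75847 - 538113377/1308038586 = 76134828591769/99210802632342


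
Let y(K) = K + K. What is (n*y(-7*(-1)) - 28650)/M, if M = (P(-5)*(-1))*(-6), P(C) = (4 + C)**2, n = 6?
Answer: -4761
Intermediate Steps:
y(K) = 2*K
M = 6 (M = ((4 - 5)**2*(-1))*(-6) = ((-1)**2*(-1))*(-6) = (1*(-1))*(-6) = -1*(-6) = 6)
(n*y(-7*(-1)) - 28650)/M = (6*(2*(-7*(-1))) - 28650)/6 = (6*(2*7) - 28650)*(1/6) = (6*14 - 28650)*(1/6) = (84 - 28650)*(1/6) = -28566*1/6 = -4761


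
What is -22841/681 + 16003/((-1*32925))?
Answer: -254312656/7473975 ≈ -34.026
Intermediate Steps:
-22841/681 + 16003/((-1*32925)) = -22841*1/681 + 16003/(-32925) = -22841/681 + 16003*(-1/32925) = -22841/681 - 16003/32925 = -254312656/7473975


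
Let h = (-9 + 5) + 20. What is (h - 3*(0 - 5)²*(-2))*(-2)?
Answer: -332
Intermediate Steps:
h = 16 (h = -4 + 20 = 16)
(h - 3*(0 - 5)²*(-2))*(-2) = (16 - 3*(0 - 5)²*(-2))*(-2) = (16 - 3*(-5)²*(-2))*(-2) = (16 - 3*25*(-2))*(-2) = (16 - 75*(-2))*(-2) = (16 - 1*(-150))*(-2) = (16 + 150)*(-2) = 166*(-2) = -332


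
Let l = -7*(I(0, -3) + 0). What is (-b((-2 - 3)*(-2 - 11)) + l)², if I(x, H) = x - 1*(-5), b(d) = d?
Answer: 10000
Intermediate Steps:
I(x, H) = 5 + x (I(x, H) = x + 5 = 5 + x)
l = -35 (l = -7*((5 + 0) + 0) = -7*(5 + 0) = -7*5 = -35)
(-b((-2 - 3)*(-2 - 11)) + l)² = (-(-2 - 3)*(-2 - 11) - 35)² = (-(-5)*(-13) - 35)² = (-1*65 - 35)² = (-65 - 35)² = (-100)² = 10000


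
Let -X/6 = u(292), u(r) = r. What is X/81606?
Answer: -292/13601 ≈ -0.021469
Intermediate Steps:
X = -1752 (X = -6*292 = -1752)
X/81606 = -1752/81606 = -1752*1/81606 = -292/13601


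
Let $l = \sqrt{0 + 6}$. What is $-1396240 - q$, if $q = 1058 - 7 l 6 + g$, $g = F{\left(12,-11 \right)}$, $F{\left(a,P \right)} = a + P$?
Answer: $-1396241 + 44436 \sqrt{6} \approx -1.2874 \cdot 10^{6}$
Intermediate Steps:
$F{\left(a,P \right)} = P + a$
$g = 1$ ($g = -11 + 12 = 1$)
$l = \sqrt{6} \approx 2.4495$
$q = 1 - 44436 \sqrt{6}$ ($q = 1058 - 7 \sqrt{6} \cdot 6 + 1 = 1058 \left(- 42 \sqrt{6}\right) + 1 = - 44436 \sqrt{6} + 1 = 1 - 44436 \sqrt{6} \approx -1.0884 \cdot 10^{5}$)
$-1396240 - q = -1396240 - \left(1 - 44436 \sqrt{6}\right) = -1396241 + 44436 \sqrt{6}$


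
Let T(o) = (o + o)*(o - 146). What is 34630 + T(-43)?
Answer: 50884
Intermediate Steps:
T(o) = 2*o*(-146 + o) (T(o) = (2*o)*(-146 + o) = 2*o*(-146 + o))
34630 + T(-43) = 34630 + 2*(-43)*(-146 - 43) = 34630 + 2*(-43)*(-189) = 34630 + 16254 = 50884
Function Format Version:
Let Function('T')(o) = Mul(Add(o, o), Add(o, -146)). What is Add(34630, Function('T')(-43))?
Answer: 50884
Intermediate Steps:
Function('T')(o) = Mul(2, o, Add(-146, o)) (Function('T')(o) = Mul(Mul(2, o), Add(-146, o)) = Mul(2, o, Add(-146, o)))
Add(34630, Function('T')(-43)) = Add(34630, Mul(2, -43, Add(-146, -43))) = Add(34630, Mul(2, -43, -189)) = Add(34630, 16254) = 50884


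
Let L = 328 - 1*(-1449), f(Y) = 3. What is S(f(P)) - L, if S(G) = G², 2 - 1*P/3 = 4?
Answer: -1768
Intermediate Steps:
P = -6 (P = 6 - 3*4 = 6 - 12 = -6)
L = 1777 (L = 328 + 1449 = 1777)
S(f(P)) - L = 3² - 1*1777 = 9 - 1777 = -1768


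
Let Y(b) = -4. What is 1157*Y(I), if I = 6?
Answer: -4628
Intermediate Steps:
1157*Y(I) = 1157*(-4) = -4628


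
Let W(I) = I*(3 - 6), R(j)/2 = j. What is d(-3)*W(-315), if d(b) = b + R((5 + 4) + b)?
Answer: 8505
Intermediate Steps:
R(j) = 2*j
d(b) = 18 + 3*b (d(b) = b + 2*((5 + 4) + b) = b + 2*(9 + b) = b + (18 + 2*b) = 18 + 3*b)
W(I) = -3*I (W(I) = I*(-3) = -3*I)
d(-3)*W(-315) = (18 + 3*(-3))*(-3*(-315)) = (18 - 9)*945 = 9*945 = 8505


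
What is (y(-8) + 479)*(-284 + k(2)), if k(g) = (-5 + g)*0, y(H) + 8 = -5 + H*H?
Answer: -150520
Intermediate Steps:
y(H) = -13 + H² (y(H) = -8 + (-5 + H*H) = -8 + (-5 + H²) = -13 + H²)
k(g) = 0
(y(-8) + 479)*(-284 + k(2)) = ((-13 + (-8)²) + 479)*(-284 + 0) = ((-13 + 64) + 479)*(-284) = (51 + 479)*(-284) = 530*(-284) = -150520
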